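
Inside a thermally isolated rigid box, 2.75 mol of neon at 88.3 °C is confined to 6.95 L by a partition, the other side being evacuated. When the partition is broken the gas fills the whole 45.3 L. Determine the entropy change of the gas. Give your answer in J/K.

ΔS_gas = 42.9 J/K

No heat is exchanged and no work is done, so the ideal-gas temperature stays constant.
Entropy is a state function; using a reversible isothermal path, ΔS_gas = nR ln(V₂/V₁) = 2.75 × 8.314 × ln(45.3/6.95) = 42.9 J/K.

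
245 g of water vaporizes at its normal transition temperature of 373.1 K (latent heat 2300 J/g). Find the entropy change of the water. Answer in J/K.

ΔS = 1510 J/K

Heat absorbed by the substance: Q = mL = 245 × 2300 = 563500 J.
At constant T, ΔS = Q_rev/T = 563500 / 373.1 = 1510 J/K.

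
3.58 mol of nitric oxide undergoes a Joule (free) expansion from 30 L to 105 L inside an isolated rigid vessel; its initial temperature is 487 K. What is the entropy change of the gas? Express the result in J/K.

ΔS_gas = 37.3 J/K

For an ideal gas in free expansion Q = 0 and W = 0, so T is unchanged.
Entropy is a state function; using a reversible isothermal path, ΔS_gas = nR ln(V₂/V₁) = 3.58 × 8.314 × ln(105/30) = 37.3 J/K.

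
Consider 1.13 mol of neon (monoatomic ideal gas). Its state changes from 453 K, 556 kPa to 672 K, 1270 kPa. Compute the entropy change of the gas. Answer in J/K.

ΔS = nC_p ln(T₂/T₁) − nR ln(P₂/P₁), with C_p = 5R/2 = 20.79 J mol⁻¹ K⁻¹ for a monoatomic ideal gas.
ΔS = 1.13 × [20.79 × ln(672/453) − 8.314 × ln(1270/556)] = 1.5 J/K.

ΔS = 1.5 J/K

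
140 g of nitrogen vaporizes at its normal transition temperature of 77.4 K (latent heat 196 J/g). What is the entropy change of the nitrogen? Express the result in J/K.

Heat absorbed by the substance: Q = mL = 140 × 196 = 27440 J.
At constant T, ΔS = Q_rev/T = 27440 / 77.4 = 355 J/K.

ΔS = 355 J/K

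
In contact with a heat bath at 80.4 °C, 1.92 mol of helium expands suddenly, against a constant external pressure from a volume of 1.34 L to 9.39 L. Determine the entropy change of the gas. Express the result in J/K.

Entropy is a state function, so ΔS_gas depends only on the end states.
For an isothermal ideal gas ΔS_gas = nR ln(V₂/V₁) = 1.92 × 8.314 × ln(9.39/1.34) = 31.1 J/K.

ΔS_gas = 31.1 J/K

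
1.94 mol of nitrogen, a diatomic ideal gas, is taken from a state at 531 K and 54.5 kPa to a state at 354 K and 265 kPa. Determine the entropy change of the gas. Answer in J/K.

ΔS = -48.4 J/K

ΔS = nC_p ln(T₂/T₁) − nR ln(P₂/P₁), with C_p = 7R/2 = 29.1 J mol⁻¹ K⁻¹ for a diatomic ideal gas.
ΔS = 1.94 × [29.1 × ln(354/531) − 8.314 × ln(265/54.5)] = -48.4 J/K.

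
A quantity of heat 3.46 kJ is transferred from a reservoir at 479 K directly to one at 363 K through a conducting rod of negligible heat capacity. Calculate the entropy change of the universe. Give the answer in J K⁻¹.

ΔS_hot = −Q/T_H = −3460/479 = -7.223 J/K and ΔS_cold = +Q/T_C = 3460/363 = 9.532 J/K.
ΔS_total = -7.223 + 9.532 = 2.31 J/K, positive as the second law requires.

ΔS_total = 2.31 J/K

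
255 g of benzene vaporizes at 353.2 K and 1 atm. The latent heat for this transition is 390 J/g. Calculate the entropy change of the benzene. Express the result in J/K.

Heat absorbed by the substance: Q = mL = 255 × 390 = 99450 J.
At constant T, ΔS = Q_rev/T = 99450 / 353.2 = 282 J/K.

ΔS = 282 J/K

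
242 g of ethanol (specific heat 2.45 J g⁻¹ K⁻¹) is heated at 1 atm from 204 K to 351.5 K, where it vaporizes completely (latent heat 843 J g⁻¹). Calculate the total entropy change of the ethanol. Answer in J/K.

ΔS = 903 J/K

Warming step: ΔS₁ = m c ln(T_tr/T_i) = 242 × 2.45 × ln(351.5/204) = 322.6 J/K.
Phase change: ΔS₂ = +mL/T_tr = 242 × 843 / 351.5 = 580.4 J/K.
ΔS_total = (322.6) + (580.4) = 903 J/K.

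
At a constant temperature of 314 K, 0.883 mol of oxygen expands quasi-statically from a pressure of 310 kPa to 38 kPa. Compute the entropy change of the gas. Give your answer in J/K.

For an isothermal ideal gas ΔS_gas = nR ln(P₁/P₂) = 0.883 × 8.314 × ln(310/38) = 15.4 J/K.

ΔS_gas = 15.4 J/K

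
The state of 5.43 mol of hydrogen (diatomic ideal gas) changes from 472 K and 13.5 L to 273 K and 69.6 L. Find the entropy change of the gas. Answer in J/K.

ΔS = 12.2 J/K

Entropy is a state function: ΔS = nC_V ln(T₂/T₁) + nR ln(V₂/V₁), with C_V = 5R/2 = 20.79 J mol⁻¹ K⁻¹ for a diatomic ideal gas.
ΔS = 5.43 × [20.79 × ln(273/472) + 8.314 × ln(69.6/13.5)] = 12.2 J/K.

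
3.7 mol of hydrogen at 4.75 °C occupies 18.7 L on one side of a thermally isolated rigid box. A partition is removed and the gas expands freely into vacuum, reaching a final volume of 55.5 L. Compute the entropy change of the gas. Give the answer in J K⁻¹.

ΔS_gas = 33.5 J/K

No heat is exchanged and no work is done, so the ideal-gas temperature stays constant.
Entropy is a state function; using a reversible isothermal path, ΔS_gas = nR ln(V₂/V₁) = 3.7 × 8.314 × ln(55.5/18.7) = 33.5 J/K.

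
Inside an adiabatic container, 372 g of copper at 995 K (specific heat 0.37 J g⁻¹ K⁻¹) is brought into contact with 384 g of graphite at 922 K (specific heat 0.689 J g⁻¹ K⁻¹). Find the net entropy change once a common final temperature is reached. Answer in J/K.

Energy balance: T_f = (m₁c₁T₁ + m₂c₂T₂)/(m₁c₁ + m₂c₂) = 946.98 K.
ΔS₁ = m₁c₁ ln(T_f/T₁) = 137.64 × ln(946.98/995) = -6.808 J/K.
ΔS₂ = m₂c₂ ln(T_f/T₂) = 264.576 × ln(946.98/922) = 7.073 J/K.
ΔS_total = -6.808 + 7.073 = 0.265 J/K.

ΔS_total = 0.265 J/K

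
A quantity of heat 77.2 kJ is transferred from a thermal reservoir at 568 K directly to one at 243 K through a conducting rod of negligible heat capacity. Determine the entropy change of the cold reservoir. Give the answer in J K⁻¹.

The cold reservoir gains heat Q, so ΔS_cold = +Q/T_C = 77200/243 = 318 J/K.

ΔS_cold = 318 J/K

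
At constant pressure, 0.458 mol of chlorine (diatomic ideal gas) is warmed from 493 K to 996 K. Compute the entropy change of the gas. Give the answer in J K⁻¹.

ΔS = 9.37 J/K

At constant pressure, ΔS = nC_p ln(T₂/T₁) with C_p = 7R/2 = 29.1 J mol⁻¹ K⁻¹.
ΔS = 0.458 × 29.1 × ln(996/493) = 9.37 J/K.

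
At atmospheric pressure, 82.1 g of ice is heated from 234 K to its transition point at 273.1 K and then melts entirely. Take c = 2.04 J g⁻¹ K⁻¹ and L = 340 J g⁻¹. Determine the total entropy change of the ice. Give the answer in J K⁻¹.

ΔS = 128 J/K

Warming step: ΔS₁ = m c ln(T_tr/T_i) = 82.1 × 2.04 × ln(273.1/234) = 25.88 J/K.
Phase change: ΔS₂ = +mL/T_tr = 82.1 × 340 / 273.1 = 102.2 J/K.
ΔS_total = (25.88) + (102.2) = 128 J/K.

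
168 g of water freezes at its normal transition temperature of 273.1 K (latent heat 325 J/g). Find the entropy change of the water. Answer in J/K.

ΔS = -200 J/K

Heat released by the substance: Q = −mL = −168 × 325 = −54600 J.
At constant T, ΔS = Q_rev/T = −54600 / 273.1 = -200 J/K.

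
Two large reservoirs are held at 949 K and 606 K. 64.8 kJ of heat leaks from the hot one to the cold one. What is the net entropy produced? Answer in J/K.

ΔS_total = 38.6 J/K

ΔS_hot = −Q/T_H = −64800/949 = -68.28 J/K and ΔS_cold = +Q/T_C = 64800/606 = 106.9 J/K.
ΔS_total = -68.28 + 106.9 = 38.6 J/K, positive as the second law requires.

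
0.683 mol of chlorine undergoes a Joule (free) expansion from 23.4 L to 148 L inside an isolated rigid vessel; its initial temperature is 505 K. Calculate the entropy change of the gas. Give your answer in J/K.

For an ideal gas in free expansion Q = 0 and W = 0, so T is unchanged.
Entropy is a state function; using a reversible isothermal path, ΔS_gas = nR ln(V₂/V₁) = 0.683 × 8.314 × ln(148/23.4) = 10.5 J/K.

ΔS_gas = 10.5 J/K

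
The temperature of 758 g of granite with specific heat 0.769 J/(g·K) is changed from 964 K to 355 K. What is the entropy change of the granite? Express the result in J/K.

ΔS = -582 J/K

ΔS = ∫dQ_rev/T = m c ln(T₂/T₁) = 758 × 0.769 × ln(355/964) = -582 J/K.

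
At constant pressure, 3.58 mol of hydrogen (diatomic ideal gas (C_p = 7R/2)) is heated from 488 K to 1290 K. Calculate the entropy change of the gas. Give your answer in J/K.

At constant pressure, ΔS = nC_p ln(T₂/T₁) with C_p = 7R/2 = 29.1 J mol⁻¹ K⁻¹.
ΔS = 3.58 × 29.1 × ln(1290/488) = 101 J/K.

ΔS = 101 J/K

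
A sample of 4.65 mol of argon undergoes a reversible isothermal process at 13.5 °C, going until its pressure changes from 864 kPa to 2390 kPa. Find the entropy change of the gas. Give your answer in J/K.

ΔS_gas = -39.3 J/K

For an isothermal ideal gas ΔS_gas = nR ln(P₁/P₂) = 4.65 × 8.314 × ln(864/2390) = -39.3 J/K.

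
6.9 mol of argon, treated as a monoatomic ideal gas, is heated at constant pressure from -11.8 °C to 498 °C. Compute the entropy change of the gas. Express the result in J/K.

In kelvin: T₁ = 261.35 K, T₂ = 771.15 K. At constant pressure, ΔS = nC_p ln(T₂/T₁) with C_p = 5R/2 = 20.79 J mol⁻¹ K⁻¹.
ΔS = 6.9 × 20.79 × ln(771.15/261.35) = 155 J/K.

ΔS = 155 J/K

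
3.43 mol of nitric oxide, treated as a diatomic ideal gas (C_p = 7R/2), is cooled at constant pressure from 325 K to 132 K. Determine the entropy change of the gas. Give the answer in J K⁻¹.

ΔS = -89.9 J/K

At constant pressure, ΔS = nC_p ln(T₂/T₁) with C_p = 7R/2 = 29.1 J mol⁻¹ K⁻¹.
ΔS = 3.43 × 29.1 × ln(132/325) = -89.9 J/K.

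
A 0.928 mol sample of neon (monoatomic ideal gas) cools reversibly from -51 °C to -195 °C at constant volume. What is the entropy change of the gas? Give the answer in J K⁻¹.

ΔS = -12.1 J/K

In kelvin: T₁ = 222.15 K, T₂ = 78.15 K. At constant volume, ΔS = nC_V ln(T₂/T₁) with C_V = 3R/2 = 12.47 J mol⁻¹ K⁻¹.
ΔS = 0.928 × 12.47 × ln(78.15/222.15) = -12.1 J/K.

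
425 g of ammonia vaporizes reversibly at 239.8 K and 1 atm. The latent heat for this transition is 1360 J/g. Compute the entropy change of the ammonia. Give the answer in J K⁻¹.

ΔS = 2410 J/K

Heat absorbed by the substance: Q = mL = 425 × 1360 = 578000 J.
At constant T, ΔS = Q_rev/T = 578000 / 239.8 = 2410 J/K.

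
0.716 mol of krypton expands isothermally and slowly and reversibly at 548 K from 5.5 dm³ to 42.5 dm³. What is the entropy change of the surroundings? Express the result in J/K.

For an isothermal ideal gas ΔS_gas = nR ln(V₂/V₁) = 0.716 × 8.314 × ln(42.5/5.5) = 12.2 J/K.
The process is reversible, so ΔS_surr = −ΔS_gas = -12.2 J/K and ΔS_universe = 0.

ΔS_surr = -12.2 J/K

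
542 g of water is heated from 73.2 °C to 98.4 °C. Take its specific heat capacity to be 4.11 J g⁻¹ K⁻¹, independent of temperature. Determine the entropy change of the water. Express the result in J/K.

ΔS = 156 J/K

In kelvin: T₁ = 346.35 K, T₂ = 371.55 K. ΔS = ∫dQ_rev/T = m c ln(T₂/T₁) = 542 × 4.11 × ln(371.55/346.35) = 156 J/K.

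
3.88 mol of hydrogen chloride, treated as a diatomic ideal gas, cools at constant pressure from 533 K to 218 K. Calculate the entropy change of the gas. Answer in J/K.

At constant pressure, ΔS = nC_p ln(T₂/T₁) with C_p = 7R/2 = 29.1 J mol⁻¹ K⁻¹.
ΔS = 3.88 × 29.1 × ln(218/533) = -101 J/K.

ΔS = -101 J/K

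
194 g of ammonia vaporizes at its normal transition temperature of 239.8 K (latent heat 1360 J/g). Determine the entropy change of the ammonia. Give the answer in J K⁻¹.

ΔS = 1100 J/K

Heat absorbed by the substance: Q = mL = 194 × 1360 = 263840 J.
At constant T, ΔS = Q_rev/T = 263840 / 239.8 = 1100 J/K.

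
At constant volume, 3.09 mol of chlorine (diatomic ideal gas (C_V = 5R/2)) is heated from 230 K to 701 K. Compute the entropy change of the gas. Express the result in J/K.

ΔS = 71.6 J/K

At constant volume, ΔS = nC_V ln(T₂/T₁) with C_V = 5R/2 = 20.79 J mol⁻¹ K⁻¹.
ΔS = 3.09 × 20.79 × ln(701/230) = 71.6 J/K.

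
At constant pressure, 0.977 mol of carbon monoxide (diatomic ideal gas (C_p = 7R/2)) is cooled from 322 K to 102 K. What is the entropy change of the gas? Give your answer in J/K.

ΔS = -32.7 J/K

At constant pressure, ΔS = nC_p ln(T₂/T₁) with C_p = 7R/2 = 29.1 J mol⁻¹ K⁻¹.
ΔS = 0.977 × 29.1 × ln(102/322) = -32.7 J/K.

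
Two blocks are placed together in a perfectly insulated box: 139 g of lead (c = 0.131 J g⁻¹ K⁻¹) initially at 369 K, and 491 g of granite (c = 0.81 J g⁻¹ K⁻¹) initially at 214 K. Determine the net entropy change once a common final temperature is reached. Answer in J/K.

Energy balance: T_f = (m₁c₁T₁ + m₂c₂T₂)/(m₁c₁ + m₂c₂) = 220.79 K.
ΔS₁ = m₁c₁ ln(T_f/T₁) = 18.209 × ln(220.79/369) = -9.3522 J/K.
ΔS₂ = m₂c₂ ln(T_f/T₂) = 397.71 × ln(220.79/214) = 12.416 J/K.
ΔS_total = -9.3522 + 12.416 = 3.06 J/K.

ΔS_total = 3.06 J/K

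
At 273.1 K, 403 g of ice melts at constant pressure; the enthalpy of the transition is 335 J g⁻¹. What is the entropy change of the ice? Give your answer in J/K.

Heat absorbed by the substance: Q = mL = 403 × 335 = 135005 J.
At constant T, ΔS = Q_rev/T = 135005 / 273.1 = 494 J/K.

ΔS = 494 J/K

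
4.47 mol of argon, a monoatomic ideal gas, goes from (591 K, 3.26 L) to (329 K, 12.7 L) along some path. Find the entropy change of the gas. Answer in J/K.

Entropy is a state function: ΔS = nC_V ln(T₂/T₁) + nR ln(V₂/V₁), with C_V = 3R/2 = 12.47 J mol⁻¹ K⁻¹ for a monoatomic ideal gas.
ΔS = 4.47 × [12.47 × ln(329/591) + 8.314 × ln(12.7/3.26)] = 17.9 J/K.

ΔS = 17.9 J/K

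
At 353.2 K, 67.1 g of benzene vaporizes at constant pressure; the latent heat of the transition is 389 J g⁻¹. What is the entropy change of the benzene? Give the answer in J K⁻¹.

ΔS = 73.9 J/K

Heat absorbed by the substance: Q = mL = 67.1 × 389 = 26101.9 J.
At constant T, ΔS = Q_rev/T = 26101.9 / 353.2 = 73.9 J/K.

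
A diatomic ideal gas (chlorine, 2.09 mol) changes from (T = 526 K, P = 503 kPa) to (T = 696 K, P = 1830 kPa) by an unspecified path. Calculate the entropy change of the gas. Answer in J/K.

ΔS = -5.41 J/K

ΔS = nC_p ln(T₂/T₁) − nR ln(P₂/P₁), with C_p = 7R/2 = 29.1 J mol⁻¹ K⁻¹ for a diatomic ideal gas.
ΔS = 2.09 × [29.1 × ln(696/526) − 8.314 × ln(1830/503)] = -5.41 J/K.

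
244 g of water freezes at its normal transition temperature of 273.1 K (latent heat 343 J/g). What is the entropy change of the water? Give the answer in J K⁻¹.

Heat released by the substance: Q = −mL = −244 × 343 = −83692 J.
At constant T, ΔS = Q_rev/T = −83692 / 273.1 = -306 J/K.

ΔS = -306 J/K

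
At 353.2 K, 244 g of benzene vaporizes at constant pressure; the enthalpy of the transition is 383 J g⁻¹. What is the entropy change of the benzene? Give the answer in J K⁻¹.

ΔS = 265 J/K

Heat absorbed by the substance: Q = mL = 244 × 383 = 93452 J.
At constant T, ΔS = Q_rev/T = 93452 / 353.2 = 265 J/K.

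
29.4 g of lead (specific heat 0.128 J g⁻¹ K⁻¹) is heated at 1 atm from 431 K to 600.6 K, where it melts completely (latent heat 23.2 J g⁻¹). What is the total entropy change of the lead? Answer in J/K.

Warming step: ΔS₁ = m c ln(T_tr/T_i) = 29.4 × 0.128 × ln(600.6/431) = 1.249 J/K.
Phase change: ΔS₂ = +mL/T_tr = 29.4 × 23.2 / 600.6 = 1.136 J/K.
ΔS_total = (1.249) + (1.136) = 2.38 J/K.

ΔS = 2.38 J/K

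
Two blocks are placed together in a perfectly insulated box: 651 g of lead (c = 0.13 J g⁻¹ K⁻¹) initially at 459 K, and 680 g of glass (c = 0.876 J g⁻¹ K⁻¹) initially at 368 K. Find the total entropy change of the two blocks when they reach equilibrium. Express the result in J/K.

ΔS_total = 1.91 J/K

Energy balance: T_f = (m₁c₁T₁ + m₂c₂T₂)/(m₁c₁ + m₂c₂) = 379.32 K.
ΔS₁ = m₁c₁ ln(T_f/T₁) = 84.63 × ln(379.32/459) = -16.14 J/K.
ΔS₂ = m₂c₂ ln(T_f/T₂) = 595.68 × ln(379.32/368) = 18.05 J/K.
ΔS_total = -16.14 + 18.05 = 1.91 J/K.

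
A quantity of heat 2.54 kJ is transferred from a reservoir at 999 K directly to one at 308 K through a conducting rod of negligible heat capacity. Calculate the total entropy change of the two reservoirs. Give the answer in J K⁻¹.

ΔS_total = 5.7 J/K

ΔS_hot = −Q/T_H = −2540/999 = -2.543 J/K and ΔS_cold = +Q/T_C = 2540/308 = 8.247 J/K.
ΔS_total = -2.543 + 8.247 = 5.7 J/K, positive as the second law requires.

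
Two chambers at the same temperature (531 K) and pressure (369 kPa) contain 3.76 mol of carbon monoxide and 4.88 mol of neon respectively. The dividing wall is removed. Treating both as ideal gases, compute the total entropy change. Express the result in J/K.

ΔS_mix = 49.2 J/K

Mole fractions: x_A = 3.76/8.64 = 0.435, x_B = 0.565.
ΔS_mix = −R(n_A ln x_A + n_B ln x_B) = −8.314 × (3.76 ln 0.435 + 4.88 ln 0.565) = 49.2 J/K.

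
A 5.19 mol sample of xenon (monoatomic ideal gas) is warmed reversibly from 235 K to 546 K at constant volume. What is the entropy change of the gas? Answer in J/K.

At constant volume, ΔS = nC_V ln(T₂/T₁) with C_V = 3R/2 = 12.47 J mol⁻¹ K⁻¹.
ΔS = 5.19 × 12.47 × ln(546/235) = 54.6 J/K.

ΔS = 54.6 J/K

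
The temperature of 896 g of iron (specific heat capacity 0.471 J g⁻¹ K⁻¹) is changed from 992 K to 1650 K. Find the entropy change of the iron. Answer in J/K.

ΔS = ∫dQ_rev/T = m c ln(T₂/T₁) = 896 × 0.471 × ln(1650/992) = 215 J/K.

ΔS = 215 J/K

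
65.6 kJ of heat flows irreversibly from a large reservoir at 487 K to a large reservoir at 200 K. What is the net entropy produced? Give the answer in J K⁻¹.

ΔS_hot = −Q/T_H = −65600/487 = -134.7 J/K and ΔS_cold = +Q/T_C = 65600/200 = 328 J/K.
ΔS_total = -134.7 + 328 = 193 J/K, positive as the second law requires.

ΔS_total = 193 J/K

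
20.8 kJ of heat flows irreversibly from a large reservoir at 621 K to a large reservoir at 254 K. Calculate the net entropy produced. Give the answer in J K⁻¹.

ΔS_hot = −Q/T_H = −20800/621 = -33.49 J/K and ΔS_cold = +Q/T_C = 20800/254 = 81.89 J/K.
ΔS_total = -33.49 + 81.89 = 48.4 J/K, positive as the second law requires.

ΔS_total = 48.4 J/K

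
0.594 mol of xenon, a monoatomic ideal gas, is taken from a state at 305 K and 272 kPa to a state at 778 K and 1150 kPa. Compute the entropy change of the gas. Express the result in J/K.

ΔS = nC_p ln(T₂/T₁) − nR ln(P₂/P₁), with C_p = 5R/2 = 20.79 J mol⁻¹ K⁻¹ for a monoatomic ideal gas.
ΔS = 0.594 × [20.79 × ln(778/305) − 8.314 × ln(1150/272)] = 4.44 J/K.

ΔS = 4.44 J/K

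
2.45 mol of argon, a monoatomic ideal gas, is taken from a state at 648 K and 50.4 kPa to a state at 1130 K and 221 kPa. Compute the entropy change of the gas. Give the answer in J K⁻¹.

ΔS = nC_p ln(T₂/T₁) − nR ln(P₂/P₁), with C_p = 5R/2 = 20.79 J mol⁻¹ K⁻¹ for a monoatomic ideal gas.
ΔS = 2.45 × [20.79 × ln(1130/648) − 8.314 × ln(221/50.4)] = -1.79 J/K.

ΔS = -1.79 J/K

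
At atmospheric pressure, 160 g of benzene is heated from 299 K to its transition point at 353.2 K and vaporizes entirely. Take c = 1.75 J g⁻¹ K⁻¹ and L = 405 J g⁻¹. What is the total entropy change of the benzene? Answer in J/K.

ΔS = 230 J/K

Warming step: ΔS₁ = m c ln(T_tr/T_i) = 160 × 1.75 × ln(353.2/299) = 46.65 J/K.
Phase change: ΔS₂ = +mL/T_tr = 160 × 405 / 353.2 = 183.5 J/K.
ΔS_total = (46.65) + (183.5) = 230 J/K.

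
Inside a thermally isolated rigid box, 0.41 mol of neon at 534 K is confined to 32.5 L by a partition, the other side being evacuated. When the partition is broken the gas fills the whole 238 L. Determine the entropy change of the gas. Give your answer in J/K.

ΔS_gas = 6.79 J/K

For an ideal gas in free expansion Q = 0 and W = 0, so T is unchanged.
Entropy is a state function; using a reversible isothermal path, ΔS_gas = nR ln(V₂/V₁) = 0.41 × 8.314 × ln(238/32.5) = 6.79 J/K.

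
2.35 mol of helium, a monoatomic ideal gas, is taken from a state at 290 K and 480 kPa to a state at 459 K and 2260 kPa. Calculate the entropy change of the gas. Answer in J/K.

ΔS = -7.84 J/K

ΔS = nC_p ln(T₂/T₁) − nR ln(P₂/P₁), with C_p = 5R/2 = 20.79 J mol⁻¹ K⁻¹ for a monoatomic ideal gas.
ΔS = 2.35 × [20.79 × ln(459/290) − 8.314 × ln(2260/480)] = -7.84 J/K.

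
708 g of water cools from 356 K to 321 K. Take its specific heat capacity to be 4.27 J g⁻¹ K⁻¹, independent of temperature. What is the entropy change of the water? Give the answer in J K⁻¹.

ΔS = -313 J/K

ΔS = ∫dQ_rev/T = m c ln(T₂/T₁) = 708 × 4.27 × ln(321/356) = -313 J/K.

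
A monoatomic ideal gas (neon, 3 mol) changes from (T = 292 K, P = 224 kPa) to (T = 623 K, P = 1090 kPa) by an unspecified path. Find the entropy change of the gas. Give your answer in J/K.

ΔS = 7.79 J/K

ΔS = nC_p ln(T₂/T₁) − nR ln(P₂/P₁), with C_p = 5R/2 = 20.79 J mol⁻¹ K⁻¹ for a monoatomic ideal gas.
ΔS = 3 × [20.79 × ln(623/292) − 8.314 × ln(1090/224)] = 7.79 J/K.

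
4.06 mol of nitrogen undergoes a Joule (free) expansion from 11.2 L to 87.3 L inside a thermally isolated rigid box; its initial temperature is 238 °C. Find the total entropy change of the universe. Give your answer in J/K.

ΔS_universe = 69.3 J/K

No heat is exchanged and no work is done, so the ideal-gas temperature stays constant.
Entropy is a state function; using a reversible isothermal path, ΔS_gas = nR ln(V₂/V₁) = 4.06 × 8.314 × ln(87.3/11.2) = 69.3 J/K.
The insulated surroundings exchange no heat, so ΔS_surr = 0 and ΔS_universe = ΔS_gas.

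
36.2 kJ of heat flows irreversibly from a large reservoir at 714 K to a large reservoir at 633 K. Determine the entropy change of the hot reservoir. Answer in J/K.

ΔS_hot = -50.7 J/K

The hot reservoir loses heat Q, so ΔS_hot = −Q/T_H = −36200/714 = -50.7 J/K.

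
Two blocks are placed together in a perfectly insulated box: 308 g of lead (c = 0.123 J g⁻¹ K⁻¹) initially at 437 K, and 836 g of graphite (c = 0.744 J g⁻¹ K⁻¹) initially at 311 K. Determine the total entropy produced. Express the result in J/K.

Energy balance: T_f = (m₁c₁T₁ + m₂c₂T₂)/(m₁c₁ + m₂c₂) = 318.23 K.
ΔS₁ = m₁c₁ ln(T_f/T₁) = 37.884 × ln(318.23/437) = -12.01 J/K.
ΔS₂ = m₂c₂ ln(T_f/T₂) = 621.984 × ln(318.23/311) = 14.3 J/K.
ΔS_total = -12.01 + 14.3 = 2.29 J/K.

ΔS_total = 2.29 J/K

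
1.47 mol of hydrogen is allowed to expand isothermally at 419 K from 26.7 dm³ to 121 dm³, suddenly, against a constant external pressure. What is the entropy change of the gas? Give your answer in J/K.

ΔS_gas = 18.5 J/K

Entropy is a state function, so ΔS_gas depends only on the end states.
For an isothermal ideal gas ΔS_gas = nR ln(V₂/V₁) = 1.47 × 8.314 × ln(121/26.7) = 18.5 J/K.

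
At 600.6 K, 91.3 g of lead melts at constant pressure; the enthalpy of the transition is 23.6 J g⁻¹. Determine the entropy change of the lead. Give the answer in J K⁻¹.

ΔS = 3.59 J/K

Heat absorbed by the substance: Q = mL = 91.3 × 23.6 = 2154.68 J.
At constant T, ΔS = Q_rev/T = 2154.68 / 600.6 = 3.59 J/K.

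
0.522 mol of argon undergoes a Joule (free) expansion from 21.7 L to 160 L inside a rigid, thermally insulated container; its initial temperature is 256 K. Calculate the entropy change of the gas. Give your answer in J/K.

ΔS_gas = 8.67 J/K

For an ideal gas in free expansion Q = 0 and W = 0, so T is unchanged.
Entropy is a state function; using a reversible isothermal path, ΔS_gas = nR ln(V₂/V₁) = 0.522 × 8.314 × ln(160/21.7) = 8.67 J/K.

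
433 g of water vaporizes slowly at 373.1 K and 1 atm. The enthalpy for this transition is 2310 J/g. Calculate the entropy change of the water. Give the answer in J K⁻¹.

Heat absorbed by the substance: Q = mL = 433 × 2310 = 1000230 J.
At constant T, ΔS = Q_rev/T = 1000230 / 373.1 = 2680 J/K.

ΔS = 2680 J/K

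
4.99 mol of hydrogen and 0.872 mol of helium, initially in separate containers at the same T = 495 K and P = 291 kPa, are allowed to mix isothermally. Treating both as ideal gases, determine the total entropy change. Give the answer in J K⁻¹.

ΔS_mix = 20.5 J/K

Mole fractions: x_A = 4.99/5.86 = 0.851, x_B = 0.149.
ΔS_mix = −R(n_A ln x_A + n_B ln x_B) = −8.314 × (4.99 ln 0.851 + 0.872 ln 0.149) = 20.5 J/K.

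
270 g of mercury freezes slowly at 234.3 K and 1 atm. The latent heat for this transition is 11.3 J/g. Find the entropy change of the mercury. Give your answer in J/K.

Heat released by the substance: Q = −mL = −270 × 11.3 = −3051 J.
At constant T, ΔS = Q_rev/T = −3051 / 234.3 = -13 J/K.

ΔS = -13 J/K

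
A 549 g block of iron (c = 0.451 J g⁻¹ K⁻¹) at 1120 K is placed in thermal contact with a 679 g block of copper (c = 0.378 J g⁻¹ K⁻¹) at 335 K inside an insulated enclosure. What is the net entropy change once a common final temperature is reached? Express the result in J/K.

Energy balance: T_f = (m₁c₁T₁ + m₂c₂T₂)/(m₁c₁ + m₂c₂) = 720.45 K.
ΔS₁ = m₁c₁ ln(T_f/T₁) = 247.599 × ln(720.45/1120) = -109.2 J/K.
ΔS₂ = m₂c₂ ln(T_f/T₂) = 256.662 × ln(720.45/335) = 196.5 J/K.
ΔS_total = -109.2 + 196.5 = 87.3 J/K.

ΔS_total = 87.3 J/K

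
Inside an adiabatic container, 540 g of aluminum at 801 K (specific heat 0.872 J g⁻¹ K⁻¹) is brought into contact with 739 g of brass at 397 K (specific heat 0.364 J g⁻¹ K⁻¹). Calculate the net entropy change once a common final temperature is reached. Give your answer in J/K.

ΔS_total = 38.9 J/K

Energy balance: T_f = (m₁c₁T₁ + m₂c₂T₂)/(m₁c₁ + m₂c₂) = 654.12 K.
ΔS₁ = m₁c₁ ln(T_f/T₁) = 470.88 × ln(654.12/801) = -95.39 J/K.
ΔS₂ = m₂c₂ ln(T_f/T₂) = 268.996 × ln(654.12/397) = 134.3 J/K.
ΔS_total = -95.39 + 134.3 = 38.9 J/K.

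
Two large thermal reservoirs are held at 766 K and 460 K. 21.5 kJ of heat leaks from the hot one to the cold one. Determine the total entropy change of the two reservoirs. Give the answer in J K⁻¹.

ΔS_total = 18.7 J/K

ΔS_hot = −Q/T_H = −21500/766 = -28.07 J/K and ΔS_cold = +Q/T_C = 21500/460 = 46.74 J/K.
ΔS_total = -28.07 + 46.74 = 18.7 J/K, positive as the second law requires.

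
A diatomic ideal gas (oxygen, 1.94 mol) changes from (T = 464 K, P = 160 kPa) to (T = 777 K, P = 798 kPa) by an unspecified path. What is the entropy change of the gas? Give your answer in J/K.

ΔS = nC_p ln(T₂/T₁) − nR ln(P₂/P₁), with C_p = 7R/2 = 29.1 J mol⁻¹ K⁻¹ for a diatomic ideal gas.
ΔS = 1.94 × [29.1 × ln(777/464) − 8.314 × ln(798/160)] = 3.19 J/K.

ΔS = 3.19 J/K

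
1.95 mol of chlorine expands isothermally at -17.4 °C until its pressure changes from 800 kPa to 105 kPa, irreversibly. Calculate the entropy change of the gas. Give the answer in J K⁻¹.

Entropy is a state function, so ΔS_gas depends only on the end states.
For an isothermal ideal gas ΔS_gas = nR ln(P₁/P₂) = 1.95 × 8.314 × ln(800/105) = 32.9 J/K.

ΔS_gas = 32.9 J/K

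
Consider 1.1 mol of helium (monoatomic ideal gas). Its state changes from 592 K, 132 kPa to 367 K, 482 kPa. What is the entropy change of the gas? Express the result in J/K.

ΔS = nC_p ln(T₂/T₁) − nR ln(P₂/P₁), with C_p = 5R/2 = 20.79 J mol⁻¹ K⁻¹ for a monoatomic ideal gas.
ΔS = 1.1 × [20.79 × ln(367/592) − 8.314 × ln(482/132)] = -22.8 J/K.

ΔS = -22.8 J/K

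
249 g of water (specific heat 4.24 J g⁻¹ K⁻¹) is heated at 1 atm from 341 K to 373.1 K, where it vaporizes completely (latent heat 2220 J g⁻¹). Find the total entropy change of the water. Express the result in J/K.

ΔS = 1580 J/K

Warming step: ΔS₁ = m c ln(T_tr/T_i) = 249 × 4.24 × ln(373.1/341) = 94.98 J/K.
Phase change: ΔS₂ = +mL/T_tr = 249 × 2220 / 373.1 = 1482 J/K.
ΔS_total = (94.98) + (1482) = 1580 J/K.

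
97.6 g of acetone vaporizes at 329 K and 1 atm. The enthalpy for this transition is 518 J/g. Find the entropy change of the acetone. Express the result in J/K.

ΔS = 154 J/K

Heat absorbed by the substance: Q = mL = 97.6 × 518 = 50556.8 J.
At constant T, ΔS = Q_rev/T = 50556.8 / 329 = 154 J/K.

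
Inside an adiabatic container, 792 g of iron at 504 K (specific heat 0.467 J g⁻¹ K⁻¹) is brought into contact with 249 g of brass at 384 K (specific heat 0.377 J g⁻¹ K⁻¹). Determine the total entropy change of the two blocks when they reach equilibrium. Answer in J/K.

Energy balance: T_f = (m₁c₁T₁ + m₂c₂T₂)/(m₁c₁ + m₂c₂) = 479.71 K.
ΔS₁ = m₁c₁ ln(T_f/T₁) = 369.864 × ln(479.71/504) = -18.27 J/K.
ΔS₂ = m₂c₂ ln(T_f/T₂) = 93.873 × ln(479.71/384) = 20.89 J/K.
ΔS_total = -18.27 + 20.89 = 2.62 J/K.

ΔS_total = 2.62 J/K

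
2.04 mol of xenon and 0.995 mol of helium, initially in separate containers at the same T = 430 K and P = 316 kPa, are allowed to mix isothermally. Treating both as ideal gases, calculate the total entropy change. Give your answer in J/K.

ΔS_mix = 16 J/K

Mole fractions: x_A = 2.04/3.04 = 0.672, x_B = 0.328.
ΔS_mix = −R(n_A ln x_A + n_B ln x_B) = −8.314 × (2.04 ln 0.672 + 0.995 ln 0.328) = 16 J/K.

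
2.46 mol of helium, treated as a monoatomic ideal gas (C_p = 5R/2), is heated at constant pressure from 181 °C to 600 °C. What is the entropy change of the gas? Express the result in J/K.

In kelvin: T₁ = 454.15 K, T₂ = 873.15 K. At constant pressure, ΔS = nC_p ln(T₂/T₁) with C_p = 5R/2 = 20.79 J mol⁻¹ K⁻¹.
ΔS = 2.46 × 20.79 × ln(873.15/454.15) = 33.4 J/K.

ΔS = 33.4 J/K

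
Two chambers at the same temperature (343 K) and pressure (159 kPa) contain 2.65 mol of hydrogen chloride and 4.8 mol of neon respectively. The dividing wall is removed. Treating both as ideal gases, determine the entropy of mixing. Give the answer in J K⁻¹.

ΔS_mix = 40.3 J/K

Mole fractions: x_A = 2.65/7.45 = 0.356, x_B = 0.644.
ΔS_mix = −R(n_A ln x_A + n_B ln x_B) = −8.314 × (2.65 ln 0.356 + 4.8 ln 0.644) = 40.3 J/K.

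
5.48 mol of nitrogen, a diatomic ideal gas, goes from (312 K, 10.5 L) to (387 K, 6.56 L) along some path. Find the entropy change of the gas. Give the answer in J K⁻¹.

Entropy is a state function: ΔS = nC_V ln(T₂/T₁) + nR ln(V₂/V₁), with C_V = 5R/2 = 20.79 J mol⁻¹ K⁻¹ for a diatomic ideal gas.
ΔS = 5.48 × [20.79 × ln(387/312) + 8.314 × ln(6.56/10.5)] = 3.11 J/K.

ΔS = 3.11 J/K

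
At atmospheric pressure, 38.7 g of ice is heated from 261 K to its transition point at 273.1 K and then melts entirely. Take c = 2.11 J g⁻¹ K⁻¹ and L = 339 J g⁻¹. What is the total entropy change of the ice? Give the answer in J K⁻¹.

Warming step: ΔS₁ = m c ln(T_tr/T_i) = 38.7 × 2.11 × ln(273.1/261) = 3.701 J/K.
Phase change: ΔS₂ = +mL/T_tr = 38.7 × 339 / 273.1 = 48.04 J/K.
ΔS_total = (3.701) + (48.04) = 51.7 J/K.

ΔS = 51.7 J/K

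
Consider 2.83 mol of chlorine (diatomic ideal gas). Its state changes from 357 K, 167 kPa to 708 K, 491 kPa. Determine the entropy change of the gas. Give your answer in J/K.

ΔS = nC_p ln(T₂/T₁) − nR ln(P₂/P₁), with C_p = 7R/2 = 29.1 J mol⁻¹ K⁻¹ for a diatomic ideal gas.
ΔS = 2.83 × [29.1 × ln(708/357) − 8.314 × ln(491/167)] = 31 J/K.

ΔS = 31 J/K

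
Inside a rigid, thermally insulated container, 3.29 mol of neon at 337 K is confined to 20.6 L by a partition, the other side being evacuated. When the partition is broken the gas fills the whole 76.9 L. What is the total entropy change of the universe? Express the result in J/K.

ΔS_universe = 36 J/K

For an ideal gas in free expansion Q = 0 and W = 0, so T is unchanged.
Entropy is a state function; using a reversible isothermal path, ΔS_gas = nR ln(V₂/V₁) = 3.29 × 8.314 × ln(76.9/20.6) = 36 J/K.
The insulated surroundings exchange no heat, so ΔS_surr = 0 and ΔS_universe = ΔS_gas.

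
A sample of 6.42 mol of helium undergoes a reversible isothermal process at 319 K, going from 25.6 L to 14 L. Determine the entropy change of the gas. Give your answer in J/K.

ΔS_gas = -32.2 J/K

For an isothermal ideal gas ΔS_gas = nR ln(V₂/V₁) = 6.42 × 8.314 × ln(14/25.6) = -32.2 J/K.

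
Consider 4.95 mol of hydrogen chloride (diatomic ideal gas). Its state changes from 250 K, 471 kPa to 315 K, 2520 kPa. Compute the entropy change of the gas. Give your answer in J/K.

ΔS = -35.7 J/K

ΔS = nC_p ln(T₂/T₁) − nR ln(P₂/P₁), with C_p = 7R/2 = 29.1 J mol⁻¹ K⁻¹ for a diatomic ideal gas.
ΔS = 4.95 × [29.1 × ln(315/250) − 8.314 × ln(2520/471)] = -35.7 J/K.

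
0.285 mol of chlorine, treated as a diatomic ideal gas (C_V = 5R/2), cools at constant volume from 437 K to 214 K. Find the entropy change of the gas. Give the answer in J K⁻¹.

ΔS = -4.23 J/K

At constant volume, ΔS = nC_V ln(T₂/T₁) with C_V = 5R/2 = 20.79 J mol⁻¹ K⁻¹.
ΔS = 0.285 × 20.79 × ln(214/437) = -4.23 J/K.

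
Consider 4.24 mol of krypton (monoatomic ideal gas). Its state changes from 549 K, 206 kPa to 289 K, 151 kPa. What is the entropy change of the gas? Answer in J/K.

ΔS = nC_p ln(T₂/T₁) − nR ln(P₂/P₁), with C_p = 5R/2 = 20.79 J mol⁻¹ K⁻¹ for a monoatomic ideal gas.
ΔS = 4.24 × [20.79 × ln(289/549) − 8.314 × ln(151/206)] = -45.6 J/K.

ΔS = -45.6 J/K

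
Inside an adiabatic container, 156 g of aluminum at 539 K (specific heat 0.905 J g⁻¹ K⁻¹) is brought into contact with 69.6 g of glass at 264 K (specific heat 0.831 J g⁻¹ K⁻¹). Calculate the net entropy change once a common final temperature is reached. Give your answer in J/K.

ΔS_total = 9.34 J/K

Energy balance: T_f = (m₁c₁T₁ + m₂c₂T₂)/(m₁c₁ + m₂c₂) = 459.08 K.
ΔS₁ = m₁c₁ ln(T_f/T₁) = 141.18 × ln(459.08/539) = -22.66 J/K.
ΔS₂ = m₂c₂ ln(T_f/T₂) = 57.8376 × ln(459.08/264) = 32 J/K.
ΔS_total = -22.66 + 32 = 9.34 J/K.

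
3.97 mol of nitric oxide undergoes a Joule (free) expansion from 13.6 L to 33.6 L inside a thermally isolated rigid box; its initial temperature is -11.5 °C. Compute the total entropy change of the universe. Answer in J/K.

No heat is exchanged and no work is done, so the ideal-gas temperature stays constant.
Entropy is a state function; using a reversible isothermal path, ΔS_gas = nR ln(V₂/V₁) = 3.97 × 8.314 × ln(33.6/13.6) = 29.9 J/K.
The insulated surroundings exchange no heat, so ΔS_surr = 0 and ΔS_universe = ΔS_gas.

ΔS_universe = 29.9 J/K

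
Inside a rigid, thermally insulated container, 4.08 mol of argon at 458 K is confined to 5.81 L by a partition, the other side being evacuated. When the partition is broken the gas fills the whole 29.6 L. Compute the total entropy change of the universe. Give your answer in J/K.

ΔS_universe = 55.2 J/K

For an ideal gas in free expansion Q = 0 and W = 0, so T is unchanged.
Entropy is a state function; using a reversible isothermal path, ΔS_gas = nR ln(V₂/V₁) = 4.08 × 8.314 × ln(29.6/5.81) = 55.2 J/K.
The insulated surroundings exchange no heat, so ΔS_surr = 0 and ΔS_universe = ΔS_gas.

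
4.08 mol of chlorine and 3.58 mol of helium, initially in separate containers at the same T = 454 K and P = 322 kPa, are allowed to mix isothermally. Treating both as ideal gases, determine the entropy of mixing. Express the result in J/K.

ΔS_mix = 44 J/K

Mole fractions: x_A = 4.08/7.66 = 0.533, x_B = 0.467.
ΔS_mix = −R(n_A ln x_A + n_B ln x_B) = −8.314 × (4.08 ln 0.533 + 3.58 ln 0.467) = 44 J/K.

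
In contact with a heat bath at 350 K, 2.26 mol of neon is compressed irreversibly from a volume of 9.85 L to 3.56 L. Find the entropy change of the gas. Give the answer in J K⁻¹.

ΔS_gas = -19.1 J/K

Entropy is a state function, so ΔS_gas depends only on the end states.
For an isothermal ideal gas ΔS_gas = nR ln(V₂/V₁) = 2.26 × 8.314 × ln(3.56/9.85) = -19.1 J/K.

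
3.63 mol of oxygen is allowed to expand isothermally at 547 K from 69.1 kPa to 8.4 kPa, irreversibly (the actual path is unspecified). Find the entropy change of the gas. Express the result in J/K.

ΔS_gas = 63.6 J/K

Entropy is a state function, so ΔS_gas depends only on the end states.
For an isothermal ideal gas ΔS_gas = nR ln(P₁/P₂) = 3.63 × 8.314 × ln(69.1/8.4) = 63.6 J/K.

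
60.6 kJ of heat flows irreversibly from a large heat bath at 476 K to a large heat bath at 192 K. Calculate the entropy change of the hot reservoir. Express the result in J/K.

The hot reservoir loses heat Q, so ΔS_hot = −Q/T_H = −60600/476 = -127 J/K.

ΔS_hot = -127 J/K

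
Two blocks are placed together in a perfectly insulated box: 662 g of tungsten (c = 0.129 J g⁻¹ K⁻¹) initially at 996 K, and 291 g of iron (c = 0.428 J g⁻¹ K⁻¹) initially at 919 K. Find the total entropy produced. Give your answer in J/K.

Energy balance: T_f = (m₁c₁T₁ + m₂c₂T₂)/(m₁c₁ + m₂c₂) = 950.32 K.
ΔS₁ = m₁c₁ ln(T_f/T₁) = 85.398 × ln(950.32/996) = -4.009 J/K.
ΔS₂ = m₂c₂ ln(T_f/T₂) = 124.548 × ln(950.32/919) = 4.174 J/K.
ΔS_total = -4.009 + 4.174 = 0.165 J/K.

ΔS_total = 0.165 J/K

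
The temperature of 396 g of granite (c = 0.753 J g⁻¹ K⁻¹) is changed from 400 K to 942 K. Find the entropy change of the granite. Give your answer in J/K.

ΔS = 255 J/K

ΔS = ∫dQ_rev/T = m c ln(T₂/T₁) = 396 × 0.753 × ln(942/400) = 255 J/K.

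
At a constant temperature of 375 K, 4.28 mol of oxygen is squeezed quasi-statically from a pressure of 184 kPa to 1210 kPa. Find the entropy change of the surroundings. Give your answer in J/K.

ΔS_surr = 67 J/K

For an isothermal ideal gas ΔS_gas = nR ln(P₁/P₂) = 4.28 × 8.314 × ln(184/1210) = -67 J/K.
The process is reversible, so ΔS_surr = −ΔS_gas = 67 J/K and ΔS_universe = 0.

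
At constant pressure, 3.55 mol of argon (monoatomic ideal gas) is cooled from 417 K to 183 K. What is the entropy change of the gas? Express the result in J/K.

ΔS = -60.8 J/K

At constant pressure, ΔS = nC_p ln(T₂/T₁) with C_p = 5R/2 = 20.79 J mol⁻¹ K⁻¹.
ΔS = 3.55 × 20.79 × ln(183/417) = -60.8 J/K.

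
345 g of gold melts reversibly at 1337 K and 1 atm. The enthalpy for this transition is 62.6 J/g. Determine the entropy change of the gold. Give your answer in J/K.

Heat absorbed by the substance: Q = mL = 345 × 62.6 = 21597 J.
At constant T, ΔS = Q_rev/T = 21597 / 1337 = 16.2 J/K.

ΔS = 16.2 J/K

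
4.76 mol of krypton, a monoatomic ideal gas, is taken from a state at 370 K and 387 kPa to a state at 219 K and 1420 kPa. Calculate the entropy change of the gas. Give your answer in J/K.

ΔS = -103 J/K

ΔS = nC_p ln(T₂/T₁) − nR ln(P₂/P₁), with C_p = 5R/2 = 20.79 J mol⁻¹ K⁻¹ for a monoatomic ideal gas.
ΔS = 4.76 × [20.79 × ln(219/370) − 8.314 × ln(1420/387)] = -103 J/K.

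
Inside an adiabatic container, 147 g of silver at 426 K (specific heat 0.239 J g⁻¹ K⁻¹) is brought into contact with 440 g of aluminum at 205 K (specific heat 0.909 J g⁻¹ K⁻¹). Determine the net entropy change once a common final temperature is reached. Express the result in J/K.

Energy balance: T_f = (m₁c₁T₁ + m₂c₂T₂)/(m₁c₁ + m₂c₂) = 222.85 K.
ΔS₁ = m₁c₁ ln(T_f/T₁) = 35.133 × ln(222.85/426) = -22.76 J/K.
ΔS₂ = m₂c₂ ln(T_f/T₂) = 399.96 × ln(222.85/205) = 33.38 J/K.
ΔS_total = -22.76 + 33.38 = 10.6 J/K.

ΔS_total = 10.6 J/K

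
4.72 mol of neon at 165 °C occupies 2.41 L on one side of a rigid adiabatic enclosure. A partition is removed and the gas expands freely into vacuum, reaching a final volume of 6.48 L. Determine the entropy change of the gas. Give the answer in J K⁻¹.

For an ideal gas in free expansion Q = 0 and W = 0, so T is unchanged.
Entropy is a state function; using a reversible isothermal path, ΔS_gas = nR ln(V₂/V₁) = 4.72 × 8.314 × ln(6.48/2.41) = 38.8 J/K.

ΔS_gas = 38.8 J/K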